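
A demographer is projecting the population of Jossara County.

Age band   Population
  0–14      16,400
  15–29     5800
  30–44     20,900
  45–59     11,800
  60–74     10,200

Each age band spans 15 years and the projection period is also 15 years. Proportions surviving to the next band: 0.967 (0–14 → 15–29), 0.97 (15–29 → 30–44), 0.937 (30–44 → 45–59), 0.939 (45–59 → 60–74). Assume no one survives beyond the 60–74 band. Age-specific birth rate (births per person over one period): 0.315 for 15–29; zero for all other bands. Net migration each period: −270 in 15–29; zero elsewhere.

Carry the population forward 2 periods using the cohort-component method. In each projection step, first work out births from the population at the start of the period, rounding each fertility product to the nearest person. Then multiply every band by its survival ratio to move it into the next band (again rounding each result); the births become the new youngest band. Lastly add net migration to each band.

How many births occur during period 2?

4911

Period 1.
Births: 5800 × 0.315 = 1827
15–29: 16400 × 0.967 = 15859
30–44: 5800 × 0.97 = 5626
45–59: 20900 × 0.937 = 19583
60–74: 11800 × 0.939 = 11080
Net migration: 15–29 − 270 → 15589
Population now: 0–14=1827, 15–29=15589, 30–44=5626, 45–59=19583, 60–74=11080
Period 2.
Births: 15589 × 0.315 = 4911
15–29: 1827 × 0.967 = 1767
30–44: 15589 × 0.97 = 15121
45–59: 5626 × 0.937 = 5272
60–74: 19583 × 0.939 = 18388
Net migration: 15–29 − 270 → 1497
Population now: 0–14=4911, 15–29=1497, 30–44=15121, 45–59=5272, 60–74=18388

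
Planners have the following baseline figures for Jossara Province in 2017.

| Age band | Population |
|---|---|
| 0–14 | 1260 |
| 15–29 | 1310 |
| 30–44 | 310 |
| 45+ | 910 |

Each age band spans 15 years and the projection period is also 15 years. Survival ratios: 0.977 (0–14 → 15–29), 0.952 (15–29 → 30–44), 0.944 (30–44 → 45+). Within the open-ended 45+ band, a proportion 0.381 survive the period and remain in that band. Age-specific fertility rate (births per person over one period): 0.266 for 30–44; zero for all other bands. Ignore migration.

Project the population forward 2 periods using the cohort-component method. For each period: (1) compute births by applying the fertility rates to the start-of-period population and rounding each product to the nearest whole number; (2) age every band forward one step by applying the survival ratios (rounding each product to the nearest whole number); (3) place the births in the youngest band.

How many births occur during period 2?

332

[period 1]
Births: 310 × 0.266 = 82
15–29: 1260 × 0.977 = 1231
30–44: 1310 × 0.952 = 1247
45+: 310 × 0.944 + 910 × 0.381 = 293 + 347 = 640
End of period: [82, 1231, 1247, 640]
[period 2]
Births: 1247 × 0.266 = 332
15–29: 82 × 0.977 = 80
30–44: 1231 × 0.952 = 1172
45+: 1247 × 0.944 + 640 × 0.381 = 1177 + 244 = 1421
End of period: [332, 80, 1172, 1421]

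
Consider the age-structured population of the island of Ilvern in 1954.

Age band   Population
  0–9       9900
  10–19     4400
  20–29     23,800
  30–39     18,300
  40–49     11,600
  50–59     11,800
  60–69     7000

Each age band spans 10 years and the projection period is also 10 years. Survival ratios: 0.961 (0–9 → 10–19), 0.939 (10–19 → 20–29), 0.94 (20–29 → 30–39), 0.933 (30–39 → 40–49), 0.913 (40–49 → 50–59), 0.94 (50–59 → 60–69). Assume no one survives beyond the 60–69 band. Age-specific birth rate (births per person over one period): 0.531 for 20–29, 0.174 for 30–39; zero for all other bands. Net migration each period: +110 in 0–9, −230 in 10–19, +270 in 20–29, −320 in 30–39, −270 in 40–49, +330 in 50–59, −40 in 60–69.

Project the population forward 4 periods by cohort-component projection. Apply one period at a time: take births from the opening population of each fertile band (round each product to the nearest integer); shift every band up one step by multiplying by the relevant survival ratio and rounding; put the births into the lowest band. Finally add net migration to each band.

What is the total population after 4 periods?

[period 1]
Births: 23800 * 0.531 = 12638 ; 18300 * 0.174 = 3184 → total 15822
10–19: 9900 * 0.961 = 9514
20–29: 4400 * 0.939 = 4132
30–39: 23800 * 0.94 = 22372
40–49: 18300 * 0.933 = 17074
50–59: 11600 * 0.913 = 10591
60–69: 11800 * 0.94 = 11092
Net migration: 0–9 + 110 → 15932; 10–19 − 230 → 9284; 20–29 + 270 → 4402; 30–39 − 320 → 22052; 40–49 − 270 → 16804; 50–59 + 330 → 10921; 60–69 − 40 → 11052
End of period: [15932, 9284, 4402, 22052, 16804, 10921, 11052]
[period 2]
Births: 4402 * 0.531 = 2337 ; 22052 * 0.174 = 3837 → total 6174
10–19: 15932 * 0.961 = 15311
20–29: 9284 * 0.939 = 8718
30–39: 4402 * 0.94 = 4138
40–49: 22052 * 0.933 = 20575
50–59: 16804 * 0.913 = 15342
60–69: 10921 * 0.94 = 10266
Net migration: 0–9 + 110 → 6284; 10–19 − 230 → 15081; 20–29 + 270 → 8988; 30–39 − 320 → 3818; 40–49 − 270 → 20305; 50–59 + 330 → 15672; 60–69 − 40 → 10226
End of period: [6284, 15081, 8988, 3818, 20305, 15672, 10226]
[period 3]
Births: 8988 * 0.531 = 4773 ; 3818 * 0.174 = 664 → total 5437
10–19: 6284 * 0.961 = 6039
20–29: 15081 * 0.939 = 14161
30–39: 8988 * 0.94 = 8449
40–49: 3818 * 0.933 = 3562
50–59: 20305 * 0.913 = 18538
60–69: 15672 * 0.94 = 14732
Net migration: 0–9 + 110 → 5547; 10–19 − 230 → 5809; 20–29 + 270 → 14431; 30–39 − 320 → 8129; 40–49 − 270 → 3292; 50–59 + 330 → 18868; 60–69 − 40 → 14692
End of period: [5547, 5809, 14431, 8129, 3292, 18868, 14692]
[period 4]
Births: 14431 * 0.531 = 7663 ; 8129 * 0.174 = 1414 → total 9077
10–19: 5547 * 0.961 = 5331
20–29: 5809 * 0.939 = 5455
30–39: 14431 * 0.94 = 13565
40–49: 8129 * 0.933 = 7584
50–59: 3292 * 0.913 = 3006
60–69: 18868 * 0.94 = 17736
Net migration: 0–9 + 110 → 9187; 10–19 − 230 → 5101; 20–29 + 270 → 5725; 30–39 − 320 → 13245; 40–49 − 270 → 7314; 50–59 + 330 → 3336; 60–69 − 40 → 17696
End of period: [9187, 5101, 5725, 13245, 7314, 3336, 17696]
Total after period 4: 9187 + 5101 + 5725 + 13245 + 7314 + 3336 + 17696 = 61604

61604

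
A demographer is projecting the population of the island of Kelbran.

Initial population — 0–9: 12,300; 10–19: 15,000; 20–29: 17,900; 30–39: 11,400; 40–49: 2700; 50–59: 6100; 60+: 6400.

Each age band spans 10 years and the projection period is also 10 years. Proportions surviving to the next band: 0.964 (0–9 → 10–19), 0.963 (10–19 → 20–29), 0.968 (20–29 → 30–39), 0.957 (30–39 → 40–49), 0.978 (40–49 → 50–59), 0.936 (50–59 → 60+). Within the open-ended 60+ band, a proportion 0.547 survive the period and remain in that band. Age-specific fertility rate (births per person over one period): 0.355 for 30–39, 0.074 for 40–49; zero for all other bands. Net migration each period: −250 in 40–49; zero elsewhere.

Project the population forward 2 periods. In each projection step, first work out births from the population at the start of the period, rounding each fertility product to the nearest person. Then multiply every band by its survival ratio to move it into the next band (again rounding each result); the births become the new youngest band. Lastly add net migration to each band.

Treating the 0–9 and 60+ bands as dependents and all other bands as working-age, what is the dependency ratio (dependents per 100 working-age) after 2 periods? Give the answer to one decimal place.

Let band 1 be 0–9 through band 7 = 60+.
[period 1]
Births: 11400 × 0.355 = 4047 ; 2700 × 0.074 = 200 → total 4247
Band 2: 12300 × 0.964 = 11857
Band 3: 15000 × 0.963 = 14445
Band 4: 17900 × 0.968 = 17327
Band 5: 11400 × 0.957 = 10910
Band 6: 2700 × 0.978 = 2641
Band 7: 6100 × 0.936 + 6400 × 0.547 = 5710 + 3501 = 9211
Net migration: Band 5 − 250 → 10660
Giving 4247 / 11857 / 14445 / 17327 / 10660 / 2641 / 9211.
[period 2]
Births: 17327 × 0.355 = 6151 ; 10660 × 0.074 = 789 → total 6940
Band 2: 4247 × 0.964 = 4094
Band 3: 11857 × 0.963 = 11418
Band 4: 14445 × 0.968 = 13983
Band 5: 17327 × 0.957 = 16582
Band 6: 10660 × 0.978 = 10425
Band 7: 2641 × 0.936 + 9211 × 0.547 = 2472 + 5038 = 7510
Net migration: Band 5 − 250 → 16332
Giving 6940 / 4094 / 11418 / 13983 / 16332 / 10425 / 7510.
Dependents (band 0–9 + band 60+) = 6940 + 7510 = 14450; working-age = 56252; ratio = 14450/56252 × 100 = 25.7

25.7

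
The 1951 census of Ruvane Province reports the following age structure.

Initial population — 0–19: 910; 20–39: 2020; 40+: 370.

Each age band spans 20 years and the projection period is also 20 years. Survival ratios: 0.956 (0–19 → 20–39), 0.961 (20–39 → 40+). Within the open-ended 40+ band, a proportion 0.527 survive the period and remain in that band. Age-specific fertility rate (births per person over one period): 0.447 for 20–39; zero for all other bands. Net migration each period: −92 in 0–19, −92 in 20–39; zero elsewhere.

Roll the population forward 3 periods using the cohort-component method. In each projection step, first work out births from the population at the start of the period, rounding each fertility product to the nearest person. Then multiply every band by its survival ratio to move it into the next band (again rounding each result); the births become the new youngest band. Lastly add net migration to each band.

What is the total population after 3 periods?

— Period 1 —
Births: 2020 × 0.447 = 903
20–39: 910 × 0.956 = 870
40+: 2020 × 0.961 + 370 × 0.527 = 1941 + 195 = 2136
Net migration: 0–19 − 92 → 811; 20–39 − 92 → 778
Population now: 0–19=811, 20–39=778, 40+=2136
— Period 2 —
Births: 778 × 0.447 = 348
20–39: 811 × 0.956 = 775
40+: 778 × 0.961 + 2136 × 0.527 = 748 + 1126 = 1874
Net migration: 0–19 − 92 → 256; 20–39 − 92 → 683
Population now: 0–19=256, 20–39=683, 40+=1874
— Period 3 —
Births: 683 × 0.447 = 305
20–39: 256 × 0.956 = 245
40+: 683 × 0.961 + 1874 × 0.527 = 656 + 988 = 1644
Net migration: 0–19 − 92 → 213; 20–39 − 92 → 153
Population now: 0–19=213, 20–39=153, 40+=1644
Total after period 3: 213 + 153 + 1644 = 2010

2010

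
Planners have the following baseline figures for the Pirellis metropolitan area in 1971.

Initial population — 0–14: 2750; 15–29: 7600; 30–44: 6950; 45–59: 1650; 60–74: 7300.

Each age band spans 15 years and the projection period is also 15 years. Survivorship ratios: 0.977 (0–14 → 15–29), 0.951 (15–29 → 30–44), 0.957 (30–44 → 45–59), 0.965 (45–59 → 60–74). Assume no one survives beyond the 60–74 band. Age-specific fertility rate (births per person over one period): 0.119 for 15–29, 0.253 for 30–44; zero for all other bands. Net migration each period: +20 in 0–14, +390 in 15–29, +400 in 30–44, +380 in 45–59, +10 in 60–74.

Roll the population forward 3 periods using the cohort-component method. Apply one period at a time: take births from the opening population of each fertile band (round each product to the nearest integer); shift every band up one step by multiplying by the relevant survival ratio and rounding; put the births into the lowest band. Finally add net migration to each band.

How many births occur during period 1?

2662

Call the groups 1 to 5, youngest first.
Period 1.
Births: 7600 × 0.119 = 904 ; 6950 × 0.253 = 1758 ⇒ total 2662
Group 2: 2750 × 0.977 = 2687
Group 3: 7600 × 0.951 = 7228
Group 4: 6950 × 0.957 = 6651
Group 5: 1650 × 0.965 = 1592
Net migration: Group 1 + 20 → 2682; Group 2 + 390 → 3077; Group 3 + 400 → 7628; Group 4 + 380 → 7031; Group 5 + 10 → 1602
Giving 2682 / 3077 / 7628 / 7031 / 1602.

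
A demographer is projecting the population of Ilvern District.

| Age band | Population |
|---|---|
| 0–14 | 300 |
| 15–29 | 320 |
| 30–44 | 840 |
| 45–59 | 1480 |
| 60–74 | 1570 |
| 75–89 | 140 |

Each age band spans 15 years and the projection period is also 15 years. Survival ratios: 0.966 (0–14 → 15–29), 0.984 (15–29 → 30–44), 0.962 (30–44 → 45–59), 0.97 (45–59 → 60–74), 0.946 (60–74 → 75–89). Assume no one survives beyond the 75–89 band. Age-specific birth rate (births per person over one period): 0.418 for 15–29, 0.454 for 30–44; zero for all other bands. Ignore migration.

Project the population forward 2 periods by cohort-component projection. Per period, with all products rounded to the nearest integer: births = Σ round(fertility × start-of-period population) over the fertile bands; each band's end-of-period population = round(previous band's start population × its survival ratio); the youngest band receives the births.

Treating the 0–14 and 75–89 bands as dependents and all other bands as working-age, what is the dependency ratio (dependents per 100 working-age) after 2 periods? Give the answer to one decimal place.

86.8

Numbering the bands 1..6 from youngest to oldest:
Period 1.
Births: 320 × 0.418 = 134 ; 840 × 0.454 = 381 ⇒ total 515
Band 2: 300 × 0.966 = 290
Band 3: 320 × 0.984 = 315
Band 4: 840 × 0.962 = 808
Band 5: 1480 × 0.97 = 1436
Band 6: 1570 × 0.946 = 1485
→ [515, 290, 315, 808, 1436, 1485]
Period 2.
Births: 290 × 0.418 = 121 ; 315 × 0.454 = 143 ⇒ total 264
Band 2: 515 × 0.966 = 497
Band 3: 290 × 0.984 = 285
Band 4: 315 × 0.962 = 303
Band 5: 808 × 0.97 = 784
Band 6: 1436 × 0.946 = 1358
→ [264, 497, 285, 303, 784, 1358]
Dependents (band 0–14 + band 75–89) = 264 + 1358 = 1622; working-age = 1869; ratio = 1622/1869 × 100 = 86.8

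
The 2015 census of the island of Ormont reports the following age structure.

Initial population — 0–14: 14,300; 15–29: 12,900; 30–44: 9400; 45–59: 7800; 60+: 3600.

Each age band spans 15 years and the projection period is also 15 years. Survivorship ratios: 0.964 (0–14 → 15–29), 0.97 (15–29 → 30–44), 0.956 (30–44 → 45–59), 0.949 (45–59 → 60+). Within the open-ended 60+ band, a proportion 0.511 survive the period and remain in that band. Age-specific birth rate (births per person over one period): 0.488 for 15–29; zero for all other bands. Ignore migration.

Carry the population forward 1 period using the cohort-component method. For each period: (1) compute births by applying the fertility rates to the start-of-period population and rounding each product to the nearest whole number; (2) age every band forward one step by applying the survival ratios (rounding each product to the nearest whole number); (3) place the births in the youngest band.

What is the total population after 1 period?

50821

Let group 1 be 0–14 through group 5 = 60+.
After projecting period 1:
Births: 12900 * 0.488 = 6295
Group 2: 14300 * 0.964 = 13785
Group 3: 12900 * 0.97 = 12513
Group 4: 9400 * 0.956 = 8986
Group 5: 7800 * 0.949 + 3600 * 0.511 = 7402 + 1840 = 9242
Population now: 0–14=6295, 15–29=13785, 30–44=12513, 45–59=8986, 60+=9242
Total after period 1: 6295 + 13785 + 12513 + 8986 + 9242 = 50821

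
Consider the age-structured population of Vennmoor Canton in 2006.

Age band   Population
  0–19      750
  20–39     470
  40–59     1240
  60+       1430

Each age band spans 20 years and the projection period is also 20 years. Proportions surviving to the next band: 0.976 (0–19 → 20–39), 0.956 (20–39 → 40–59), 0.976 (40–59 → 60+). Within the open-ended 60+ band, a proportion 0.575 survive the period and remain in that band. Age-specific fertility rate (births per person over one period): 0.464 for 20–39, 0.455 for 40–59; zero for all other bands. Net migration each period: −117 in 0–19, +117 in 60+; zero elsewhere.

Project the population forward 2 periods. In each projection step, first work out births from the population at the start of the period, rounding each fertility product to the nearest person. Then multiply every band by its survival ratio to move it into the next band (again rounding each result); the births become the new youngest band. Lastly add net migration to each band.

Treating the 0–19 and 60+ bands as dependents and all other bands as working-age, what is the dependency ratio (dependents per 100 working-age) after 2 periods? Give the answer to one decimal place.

164.4

Call the bands 1 to 4, youngest first.
After projecting period 1:
Births: 470 × 0.464 = 218 ; 1240 × 0.455 = 564 → total 782
Band 2: 750 × 0.976 = 732
Band 3: 470 × 0.956 = 449
Band 4: 1240 × 0.976 + 1430 × 0.575 = 1210 + 822 = 2032
Net migration: Band 1 − 117 → 665; Band 4 + 117 → 2149
→ [665, 732, 449, 2149]
After projecting period 2:
Births: 732 × 0.464 = 340 ; 449 × 0.455 = 204 → total 544
Band 2: 665 × 0.976 = 649
Band 3: 732 × 0.956 = 700
Band 4: 449 × 0.976 + 2149 × 0.575 = 438 + 1236 = 1674
Net migration: Band 1 − 117 → 427; Band 4 + 117 → 1791
→ [427, 649, 700, 1791]
Dependents (band 0–19 + band 60+) = 427 + 1791 = 2218; working-age = 1349; ratio = 2218/1349 × 100 = 164.4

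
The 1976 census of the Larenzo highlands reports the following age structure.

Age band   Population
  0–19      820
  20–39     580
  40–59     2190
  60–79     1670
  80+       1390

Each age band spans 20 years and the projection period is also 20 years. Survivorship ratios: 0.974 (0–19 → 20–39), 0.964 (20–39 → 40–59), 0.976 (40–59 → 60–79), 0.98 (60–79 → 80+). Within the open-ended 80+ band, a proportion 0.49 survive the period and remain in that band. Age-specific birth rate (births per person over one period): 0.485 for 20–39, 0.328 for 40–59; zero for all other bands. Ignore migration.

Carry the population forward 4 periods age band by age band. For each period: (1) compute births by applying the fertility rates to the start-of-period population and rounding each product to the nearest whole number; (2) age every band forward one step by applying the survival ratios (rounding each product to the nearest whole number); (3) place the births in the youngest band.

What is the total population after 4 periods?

After projecting period 1:
Births: 580 × 0.485 = 281, 2190 × 0.328 = 718 → 999
20–39: 820 × 0.974 = 799
40–59: 580 × 0.964 = 559
60–79: 2190 × 0.976 = 2137
80+: 1670 × 0.98 + 1390 × 0.49 = 1637 + 681 = 2318
Giving 999 / 799 / 559 / 2137 / 2318.
After projecting period 2:
Births: 799 × 0.485 = 388, 559 × 0.328 = 183 → 571
20–39: 999 × 0.974 = 973
40–59: 799 × 0.964 = 770
60–79: 559 × 0.976 = 546
80+: 2137 × 0.98 + 2318 × 0.49 = 2094 + 1136 = 3230
Giving 571 / 973 / 770 / 546 / 3230.
After projecting period 3:
Births: 973 × 0.485 = 472, 770 × 0.328 = 253 → 725
20–39: 571 × 0.974 = 556
40–59: 973 × 0.964 = 938
60–79: 770 × 0.976 = 752
80+: 546 × 0.98 + 3230 × 0.49 = 535 + 1583 = 2118
Giving 725 / 556 / 938 / 752 / 2118.
After projecting period 4:
Births: 556 × 0.485 = 270, 938 × 0.328 = 308 → 578
20–39: 725 × 0.974 = 706
40–59: 556 × 0.964 = 536
60–79: 938 × 0.976 = 915
80+: 752 × 0.98 + 2118 × 0.49 = 737 + 1038 = 1775
Giving 578 / 706 / 536 / 915 / 1775.
Total after period 4: 578 + 706 + 536 + 915 + 1775 = 4510

4510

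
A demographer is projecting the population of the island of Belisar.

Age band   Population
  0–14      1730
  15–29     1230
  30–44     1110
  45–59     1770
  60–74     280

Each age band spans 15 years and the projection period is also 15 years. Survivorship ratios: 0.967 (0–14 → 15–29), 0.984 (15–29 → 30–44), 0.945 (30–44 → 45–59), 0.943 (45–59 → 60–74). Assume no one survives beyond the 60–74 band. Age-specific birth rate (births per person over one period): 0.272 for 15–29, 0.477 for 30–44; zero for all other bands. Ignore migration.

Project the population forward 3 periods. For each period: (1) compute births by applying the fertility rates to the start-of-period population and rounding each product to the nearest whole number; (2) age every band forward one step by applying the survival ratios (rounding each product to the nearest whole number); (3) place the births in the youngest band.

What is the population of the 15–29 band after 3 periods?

998

Period 1.
Births: 1230 * 0.272 = 335 ; 1110 * 0.477 = 529 — total 864
15–29: 1730 * 0.967 = 1673
30–44: 1230 * 0.984 = 1210
45–59: 1110 * 0.945 = 1049
60–74: 1770 * 0.943 = 1669
End of period: [864, 1673, 1210, 1049, 1669]
Period 2.
Births: 1673 * 0.272 = 455 ; 1210 * 0.477 = 577 — total 1032
15–29: 864 * 0.967 = 835
30–44: 1673 * 0.984 = 1646
45–59: 1210 * 0.945 = 1143
60–74: 1049 * 0.943 = 989
End of period: [1032, 835, 1646, 1143, 989]
Period 3.
Births: 835 * 0.272 = 227 ; 1646 * 0.477 = 785 — total 1012
15–29: 1032 * 0.967 = 998
30–44: 835 * 0.984 = 822
45–59: 1646 * 0.945 = 1555
60–74: 1143 * 0.943 = 1078
End of period: [1012, 998, 822, 1555, 1078]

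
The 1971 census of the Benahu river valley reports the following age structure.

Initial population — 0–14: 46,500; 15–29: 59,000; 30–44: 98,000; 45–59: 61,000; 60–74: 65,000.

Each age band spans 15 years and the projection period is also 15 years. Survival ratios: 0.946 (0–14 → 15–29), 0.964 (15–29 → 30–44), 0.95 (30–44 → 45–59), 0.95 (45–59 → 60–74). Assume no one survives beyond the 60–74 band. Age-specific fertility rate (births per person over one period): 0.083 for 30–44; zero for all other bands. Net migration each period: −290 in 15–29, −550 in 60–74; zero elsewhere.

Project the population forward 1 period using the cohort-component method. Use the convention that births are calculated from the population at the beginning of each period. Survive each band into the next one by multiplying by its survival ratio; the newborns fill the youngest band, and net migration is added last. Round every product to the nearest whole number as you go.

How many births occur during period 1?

8134

[period 1]
Births: 98000 × 0.083 = 8134
15–29: 46500 × 0.946 = 43989
30–44: 59000 × 0.964 = 56876
45–59: 98000 × 0.95 = 93100
60–74: 61000 × 0.95 = 57950
Net migration: 15–29 − 290 → 43699; 60–74 − 550 → 57400
Population now: 0–14=8134, 15–29=43699, 30–44=56876, 45–59=93100, 60–74=57400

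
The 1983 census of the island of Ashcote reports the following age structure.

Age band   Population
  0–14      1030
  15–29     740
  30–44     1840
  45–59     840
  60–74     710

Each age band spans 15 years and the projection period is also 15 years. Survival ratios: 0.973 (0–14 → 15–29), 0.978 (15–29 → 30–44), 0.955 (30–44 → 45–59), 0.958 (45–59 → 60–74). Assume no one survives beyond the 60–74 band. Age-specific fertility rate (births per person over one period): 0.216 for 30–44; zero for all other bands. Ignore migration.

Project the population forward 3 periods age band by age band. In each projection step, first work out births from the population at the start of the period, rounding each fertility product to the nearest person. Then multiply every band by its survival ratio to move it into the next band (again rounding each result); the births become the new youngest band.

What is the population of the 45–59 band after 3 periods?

936

Numbering the bands 1..5 from youngest to oldest:
— Period 1 —
Births: 1840 × 0.216 = 397
Band 2: 1030 × 0.973 = 1002
Band 3: 740 × 0.978 = 724
Band 4: 1840 × 0.955 = 1757
Band 5: 840 × 0.958 = 805
Giving 397 / 1002 / 724 / 1757 / 805.
— Period 2 —
Births: 724 × 0.216 = 156
Band 2: 397 × 0.973 = 386
Band 3: 1002 × 0.978 = 980
Band 4: 724 × 0.955 = 691
Band 5: 1757 × 0.958 = 1683
Giving 156 / 386 / 980 / 691 / 1683.
— Period 3 —
Births: 980 × 0.216 = 212
Band 2: 156 × 0.973 = 152
Band 3: 386 × 0.978 = 378
Band 4: 980 × 0.955 = 936
Band 5: 691 × 0.958 = 662
Giving 212 / 152 / 378 / 936 / 662.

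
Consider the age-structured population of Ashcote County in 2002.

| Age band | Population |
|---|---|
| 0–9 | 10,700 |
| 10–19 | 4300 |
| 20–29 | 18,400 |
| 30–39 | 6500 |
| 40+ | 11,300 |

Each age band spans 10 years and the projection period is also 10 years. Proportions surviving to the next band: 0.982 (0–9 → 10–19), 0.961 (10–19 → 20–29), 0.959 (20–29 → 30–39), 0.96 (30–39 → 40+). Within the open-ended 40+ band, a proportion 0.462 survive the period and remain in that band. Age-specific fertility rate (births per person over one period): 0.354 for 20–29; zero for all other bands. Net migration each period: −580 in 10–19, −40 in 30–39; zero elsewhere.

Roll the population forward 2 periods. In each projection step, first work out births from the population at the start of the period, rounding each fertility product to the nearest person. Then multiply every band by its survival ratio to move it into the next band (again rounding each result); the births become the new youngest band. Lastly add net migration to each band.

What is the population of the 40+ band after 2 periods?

22197

Call the bands 1 to 5, youngest first.
Period 1:
Births: 18400 × 0.354 = 6514
Band 2: 10700 × 0.982 = 10507
Band 3: 4300 × 0.961 = 4132
Band 4: 18400 × 0.959 = 17646
Band 5: 6500 × 0.96 + 11300 × 0.462 = 6240 + 5221 = 11461
Net migration: Band 2 − 580 → 9927; Band 4 − 40 → 17606
End of period: [6514, 9927, 4132, 17606, 11461]
Period 2:
Births: 4132 × 0.354 = 1463
Band 2: 6514 × 0.982 = 6397
Band 3: 9927 × 0.961 = 9540
Band 4: 4132 × 0.959 = 3963
Band 5: 17606 × 0.96 + 11461 × 0.462 = 16902 + 5295 = 22197
Net migration: Band 2 − 580 → 5817; Band 4 − 40 → 3923
End of period: [1463, 5817, 9540, 3923, 22197]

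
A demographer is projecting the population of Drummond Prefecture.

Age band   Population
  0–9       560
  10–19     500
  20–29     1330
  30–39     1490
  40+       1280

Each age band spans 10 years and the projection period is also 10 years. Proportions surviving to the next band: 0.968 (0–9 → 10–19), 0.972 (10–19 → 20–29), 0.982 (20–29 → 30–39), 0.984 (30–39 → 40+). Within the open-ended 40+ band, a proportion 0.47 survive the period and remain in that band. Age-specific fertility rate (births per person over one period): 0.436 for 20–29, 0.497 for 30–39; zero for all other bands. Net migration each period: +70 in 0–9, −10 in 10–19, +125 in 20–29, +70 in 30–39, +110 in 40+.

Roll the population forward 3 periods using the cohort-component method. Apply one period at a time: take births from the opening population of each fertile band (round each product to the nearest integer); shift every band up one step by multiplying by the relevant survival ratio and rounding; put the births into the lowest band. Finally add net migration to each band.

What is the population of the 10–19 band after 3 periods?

977

Call the groups 1 to 5, youngest first.
After projecting period 1:
Births: 1330 * 0.436 = 580 ; 1490 * 0.497 = 741 — total 1321
Group 2: 560 * 0.968 = 542
Group 3: 500 * 0.972 = 486
Group 4: 1330 * 0.982 = 1306
Group 5: 1490 * 0.984 + 1280 * 0.47 = 1466 + 602 = 2068
Net migration: Group 1 + 70 → 1391; Group 2 − 10 → 532; Group 3 + 125 → 611; Group 4 + 70 → 1376; Group 5 + 110 → 2178
→ [1391, 532, 611, 1376, 2178]
After projecting period 2:
Births: 611 * 0.436 = 266 ; 1376 * 0.497 = 684 — total 950
Group 2: 1391 * 0.968 = 1346
Group 3: 532 * 0.972 = 517
Group 4: 611 * 0.982 = 600
Group 5: 1376 * 0.984 + 2178 * 0.47 = 1354 + 1024 = 2378
Net migration: Group 1 + 70 → 1020; Group 2 − 10 → 1336; Group 3 + 125 → 642; Group 4 + 70 → 670; Group 5 + 110 → 2488
→ [1020, 1336, 642, 670, 2488]
After projecting period 3:
Births: 642 * 0.436 = 280 ; 670 * 0.497 = 333 — total 613
Group 2: 1020 * 0.968 = 987
Group 3: 1336 * 0.972 = 1299
Group 4: 642 * 0.982 = 630
Group 5: 670 * 0.984 + 2488 * 0.47 = 659 + 1169 = 1828
Net migration: Group 1 + 70 → 683; Group 2 − 10 → 977; Group 3 + 125 → 1424; Group 4 + 70 → 700; Group 5 + 110 → 1938
→ [683, 977, 1424, 700, 1938]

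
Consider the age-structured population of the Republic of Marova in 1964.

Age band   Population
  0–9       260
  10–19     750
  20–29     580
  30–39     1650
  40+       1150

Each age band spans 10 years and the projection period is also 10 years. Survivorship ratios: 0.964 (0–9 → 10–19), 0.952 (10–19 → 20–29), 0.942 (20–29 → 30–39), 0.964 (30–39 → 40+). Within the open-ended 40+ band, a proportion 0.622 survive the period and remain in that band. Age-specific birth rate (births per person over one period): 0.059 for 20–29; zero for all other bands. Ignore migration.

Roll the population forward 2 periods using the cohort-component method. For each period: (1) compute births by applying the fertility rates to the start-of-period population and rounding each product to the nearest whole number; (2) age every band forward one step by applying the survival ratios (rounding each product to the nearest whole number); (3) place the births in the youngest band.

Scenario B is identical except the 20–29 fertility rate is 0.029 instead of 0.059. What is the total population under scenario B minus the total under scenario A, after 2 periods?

-38

Period 1.
Births: 580 × 0.059 = 34
10–19: 260 × 0.964 = 251
20–29: 750 × 0.952 = 714
30–39: 580 × 0.942 = 546
40+: 1650 × 0.964 + 1150 × 0.622 = 1591 + 715 = 2306
End of period: [34, 251, 714, 546, 2306]
Period 2.
Births: 714 × 0.059 = 42
10–19: 34 × 0.964 = 33
20–29: 251 × 0.952 = 239
30–39: 714 × 0.942 = 673
40+: 546 × 0.964 + 2306 × 0.622 = 526 + 1434 = 1960
End of period: [42, 33, 239, 673, 1960]
Scenario A total after 2 periods: 2947
Scenario B projection —
Period 1.
Births: 580 × 0.029 = 17
10–19: 260 × 0.964 = 251
20–29: 750 × 0.952 = 714
30–39: 580 × 0.942 = 546
40+: 1650 × 0.964 + 1150 × 0.622 = 1591 + 715 = 2306
End of period: [17, 251, 714, 546, 2306]
Period 2.
Births: 714 × 0.029 = 21
10–19: 17 × 0.964 = 16
20–29: 251 × 0.952 = 239
30–39: 714 × 0.942 = 673
40+: 546 × 0.964 + 2306 × 0.622 = 526 + 1434 = 1960
End of period: [21, 16, 239, 673, 1960]
Scenario B total after 2 periods: 2909
Difference B − A = 2909 − 2947 = -38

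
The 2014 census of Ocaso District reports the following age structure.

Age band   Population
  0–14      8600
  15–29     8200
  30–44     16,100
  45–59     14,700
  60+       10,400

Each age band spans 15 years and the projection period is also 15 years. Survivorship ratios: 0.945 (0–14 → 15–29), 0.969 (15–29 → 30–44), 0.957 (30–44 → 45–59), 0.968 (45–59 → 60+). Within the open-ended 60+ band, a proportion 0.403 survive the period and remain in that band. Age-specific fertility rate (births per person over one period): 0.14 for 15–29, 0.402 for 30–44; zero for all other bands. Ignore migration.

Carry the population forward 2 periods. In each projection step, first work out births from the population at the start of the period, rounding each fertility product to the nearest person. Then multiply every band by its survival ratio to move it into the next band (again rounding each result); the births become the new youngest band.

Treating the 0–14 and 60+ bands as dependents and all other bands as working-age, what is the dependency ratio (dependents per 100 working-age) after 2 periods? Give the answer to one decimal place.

117.6

Call the bands 1 to 5, youngest first.
[period 1]
Births: 8200 * 0.14 = 1148  |  16100 * 0.402 = 6472 → total 7620
Band 2: 8600 * 0.945 = 8127
Band 3: 8200 * 0.969 = 7946
Band 4: 16100 * 0.957 = 15408
Band 5: 14700 * 0.968 + 10400 * 0.403 = 14230 + 4191 = 18421
End of period: [7620, 8127, 7946, 15408, 18421]
[period 2]
Births: 8127 * 0.14 = 1138  |  7946 * 0.402 = 3194 → total 4332
Band 2: 7620 * 0.945 = 7201
Band 3: 8127 * 0.969 = 7875
Band 4: 7946 * 0.957 = 7604
Band 5: 15408 * 0.968 + 18421 * 0.403 = 14915 + 7424 = 22339
End of period: [4332, 7201, 7875, 7604, 22339]
Dependents (band 0–14 + band 60+) = 4332 + 22339 = 26671; working-age = 22680; ratio = 26671/22680 × 100 = 117.6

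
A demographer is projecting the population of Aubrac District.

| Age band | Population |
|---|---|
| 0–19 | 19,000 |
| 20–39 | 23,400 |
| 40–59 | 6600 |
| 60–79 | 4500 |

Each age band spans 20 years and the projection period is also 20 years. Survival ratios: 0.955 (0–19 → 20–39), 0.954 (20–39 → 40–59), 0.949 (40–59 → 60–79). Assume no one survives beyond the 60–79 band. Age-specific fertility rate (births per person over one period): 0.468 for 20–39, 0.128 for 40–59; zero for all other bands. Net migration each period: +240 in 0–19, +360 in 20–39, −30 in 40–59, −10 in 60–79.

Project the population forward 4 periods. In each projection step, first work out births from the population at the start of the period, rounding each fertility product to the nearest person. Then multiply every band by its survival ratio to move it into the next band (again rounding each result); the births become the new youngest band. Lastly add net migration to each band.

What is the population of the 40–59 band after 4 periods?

11022

Period 1:
Births: 23400 * 0.468 = 10951  |  6600 * 0.128 = 845 ⇒ total 11796
20–39: 19000 * 0.955 = 18145
40–59: 23400 * 0.954 = 22324
60–79: 6600 * 0.949 = 6263
Net migration: 0–19 + 240 → 12036; 20–39 + 360 → 18505; 40–59 − 30 → 22294; 60–79 − 10 → 6253
End of period: [12036, 18505, 22294, 6253]
Period 2:
Births: 18505 * 0.468 = 8660  |  22294 * 0.128 = 2854 ⇒ total 11514
20–39: 12036 * 0.955 = 11494
40–59: 18505 * 0.954 = 17654
60–79: 22294 * 0.949 = 21157
Net migration: 0–19 + 240 → 11754; 20–39 + 360 → 11854; 40–59 − 30 → 17624; 60–79 − 10 → 21147
End of period: [11754, 11854, 17624, 21147]
Period 3:
Births: 11854 * 0.468 = 5548  |  17624 * 0.128 = 2256 ⇒ total 7804
20–39: 11754 * 0.955 = 11225
40–59: 11854 * 0.954 = 11309
60–79: 17624 * 0.949 = 16725
Net migration: 0–19 + 240 → 8044; 20–39 + 360 → 11585; 40–59 − 30 → 11279; 60–79 − 10 → 16715
End of period: [8044, 11585, 11279, 16715]
Period 4:
Births: 11585 * 0.468 = 5422  |  11279 * 0.128 = 1444 ⇒ total 6866
20–39: 8044 * 0.955 = 7682
40–59: 11585 * 0.954 = 11052
60–79: 11279 * 0.949 = 10704
Net migration: 0–19 + 240 → 7106; 20–39 + 360 → 8042; 40–59 − 30 → 11022; 60–79 − 10 → 10694
End of period: [7106, 8042, 11022, 10694]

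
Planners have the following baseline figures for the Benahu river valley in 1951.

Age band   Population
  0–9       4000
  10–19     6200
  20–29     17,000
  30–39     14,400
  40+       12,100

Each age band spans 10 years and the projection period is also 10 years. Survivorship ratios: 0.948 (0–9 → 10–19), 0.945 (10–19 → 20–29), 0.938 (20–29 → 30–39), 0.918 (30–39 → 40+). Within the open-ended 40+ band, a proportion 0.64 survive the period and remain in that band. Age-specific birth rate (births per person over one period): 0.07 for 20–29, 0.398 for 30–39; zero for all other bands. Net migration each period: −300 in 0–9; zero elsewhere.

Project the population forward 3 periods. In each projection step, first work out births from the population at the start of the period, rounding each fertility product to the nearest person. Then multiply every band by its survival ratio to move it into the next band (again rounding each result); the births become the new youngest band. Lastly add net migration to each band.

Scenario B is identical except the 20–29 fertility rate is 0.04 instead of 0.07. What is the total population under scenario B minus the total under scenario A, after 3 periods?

-733

After projecting period 1:
Births: 17000 × 0.07 = 1190  |  14400 × 0.398 = 5731 → 6921
10–19: 4000 × 0.948 = 3792
20–29: 6200 × 0.945 = 5859
30–39: 17000 × 0.938 = 15946
40+: 14400 × 0.918 + 12100 × 0.64 = 13219 + 7744 = 20963
Net migration: 0–9 − 300 → 6621
Population now: 0–9=6621, 10–19=3792, 20–29=5859, 30–39=15946, 40+=20963
After projecting period 2:
Births: 5859 × 0.07 = 410  |  15946 × 0.398 = 6347 → 6757
10–19: 6621 × 0.948 = 6277
20–29: 3792 × 0.945 = 3583
30–39: 5859 × 0.938 = 5496
40+: 15946 × 0.918 + 20963 × 0.64 = 14638 + 13416 = 28054
Net migration: 0–9 − 300 → 6457
Population now: 0–9=6457, 10–19=6277, 20–29=3583, 30–39=5496, 40+=28054
After projecting period 3:
Births: 3583 × 0.07 = 251  |  5496 × 0.398 = 2187 → 2438
10–19: 6457 × 0.948 = 6121
20–29: 6277 × 0.945 = 5932
30–39: 3583 × 0.938 = 3361
40+: 5496 × 0.918 + 28054 × 0.64 = 5045 + 17955 = 23000
Net migration: 0–9 − 300 → 2138
Population now: 0–9=2138, 10–19=6121, 20–29=5932, 30–39=3361, 40+=23000
Scenario A total after 3 periods: 40552
Scenario B projection —
After projecting period 1:
Births: 17000 × 0.04 = 680  |  14400 × 0.398 = 5731 → 6411
10–19: 4000 × 0.948 = 3792
20–29: 6200 × 0.945 = 5859
30–39: 17000 × 0.938 = 15946
40+: 14400 × 0.918 + 12100 × 0.64 = 13219 + 7744 = 20963
Net migration: 0–9 − 300 → 6111
Population now: 0–9=6111, 10–19=3792, 20–29=5859, 30–39=15946, 40+=20963
After projecting period 2:
Births: 5859 × 0.04 = 234  |  15946 × 0.398 = 6347 → 6581
10–19: 6111 × 0.948 = 5793
20–29: 3792 × 0.945 = 3583
30–39: 5859 × 0.938 = 5496
40+: 15946 × 0.918 + 20963 × 0.64 = 14638 + 13416 = 28054
Net migration: 0–9 − 300 → 6281
Population now: 0–9=6281, 10–19=5793, 20–29=3583, 30–39=5496, 40+=28054
After projecting period 3:
Births: 3583 × 0.04 = 143  |  5496 × 0.398 = 2187 → 2330
10–19: 6281 × 0.948 = 5954
20–29: 5793 × 0.945 = 5474
30–39: 3583 × 0.938 = 3361
40+: 5496 × 0.918 + 28054 × 0.64 = 5045 + 17955 = 23000
Net migration: 0–9 − 300 → 2030
Population now: 0–9=2030, 10–19=5954, 20–29=5474, 30–39=3361, 40+=23000
Scenario B total after 3 periods: 39819
Difference B − A = 39819 − 40552 = -733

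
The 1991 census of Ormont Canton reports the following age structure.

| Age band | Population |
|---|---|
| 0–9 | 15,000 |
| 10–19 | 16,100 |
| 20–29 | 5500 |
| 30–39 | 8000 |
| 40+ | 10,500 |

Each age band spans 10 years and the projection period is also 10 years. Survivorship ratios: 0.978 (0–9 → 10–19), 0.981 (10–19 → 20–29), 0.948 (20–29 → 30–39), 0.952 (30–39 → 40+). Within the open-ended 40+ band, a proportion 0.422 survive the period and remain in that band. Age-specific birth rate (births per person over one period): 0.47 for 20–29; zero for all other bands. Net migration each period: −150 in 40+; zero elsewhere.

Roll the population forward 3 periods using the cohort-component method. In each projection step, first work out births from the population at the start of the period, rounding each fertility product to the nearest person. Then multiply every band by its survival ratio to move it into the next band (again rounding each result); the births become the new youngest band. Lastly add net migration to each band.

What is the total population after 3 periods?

— Period 1 —
Births: 5500 * 0.47 = 2585
10–19: 15000 * 0.978 = 14670
20–29: 16100 * 0.981 = 15794
30–39: 5500 * 0.948 = 5214
40+: 8000 * 0.952 + 10500 * 0.422 = 7616 + 4431 = 12047
Net migration: 40+ − 150 → 11897
→ [2585, 14670, 15794, 5214, 11897]
— Period 2 —
Births: 15794 * 0.47 = 7423
10–19: 2585 * 0.978 = 2528
20–29: 14670 * 0.981 = 14391
30–39: 15794 * 0.948 = 14973
40+: 5214 * 0.952 + 11897 * 0.422 = 4964 + 5021 = 9985
Net migration: 40+ − 150 → 9835
→ [7423, 2528, 14391, 14973, 9835]
— Period 3 —
Births: 14391 * 0.47 = 6764
10–19: 7423 * 0.978 = 7260
20–29: 2528 * 0.981 = 2480
30–39: 14391 * 0.948 = 13643
40+: 14973 * 0.952 + 9835 * 0.422 = 14254 + 4150 = 18404
Net migration: 40+ − 150 → 18254
→ [6764, 7260, 2480, 13643, 18254]
Total after period 3: 6764 + 7260 + 2480 + 13643 + 18254 = 48401

48401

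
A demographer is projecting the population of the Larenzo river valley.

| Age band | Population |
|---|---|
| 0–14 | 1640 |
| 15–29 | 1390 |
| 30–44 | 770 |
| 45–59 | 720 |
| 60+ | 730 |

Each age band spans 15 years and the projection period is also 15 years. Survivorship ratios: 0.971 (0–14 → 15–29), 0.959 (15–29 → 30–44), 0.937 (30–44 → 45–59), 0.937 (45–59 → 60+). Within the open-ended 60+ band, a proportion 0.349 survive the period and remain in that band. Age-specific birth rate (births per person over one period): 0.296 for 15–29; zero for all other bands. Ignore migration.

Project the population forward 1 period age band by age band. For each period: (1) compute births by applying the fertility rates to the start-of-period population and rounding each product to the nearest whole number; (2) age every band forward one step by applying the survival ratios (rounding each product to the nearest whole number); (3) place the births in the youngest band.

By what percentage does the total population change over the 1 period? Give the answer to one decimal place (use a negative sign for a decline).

(Bands numbered youngest = 1 to oldest = 5.)
Period 1.
Births: 1390 * 0.296 = 411
Band 2: 1640 * 0.971 = 1592
Band 3: 1390 * 0.959 = 1333
Band 4: 770 * 0.937 = 721
Band 5: 720 * 0.937 + 730 * 0.349 = 675 + 255 = 930
Giving 411 / 1592 / 1333 / 721 / 930.
Total: 5250 → 4987; change = -263; percentage change = -5.0%

-5.0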